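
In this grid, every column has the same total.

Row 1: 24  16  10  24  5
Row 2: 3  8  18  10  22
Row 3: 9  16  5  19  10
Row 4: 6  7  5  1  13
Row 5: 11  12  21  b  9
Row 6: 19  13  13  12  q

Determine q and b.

The complete columns each total 72.
Column 5 is missing 72 − 59 = 13 (since 5 + 22 + 10 + 13 + 9 = 59).
Column 4 is missing 72 − 66 = 6 (since 24 + 10 + 19 + 1 + 12 = 66).

q = 13, b = 6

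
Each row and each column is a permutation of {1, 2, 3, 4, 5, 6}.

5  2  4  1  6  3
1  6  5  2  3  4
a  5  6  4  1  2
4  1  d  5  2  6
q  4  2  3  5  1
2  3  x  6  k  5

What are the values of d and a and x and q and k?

d = 3, a = 3, x = 1, q = 6, k = 4

Cell (5,1): row 5 already has {1, 2, 3, 4, 5} → 6.
For row 6, column 5: column 5 already has {1, 2, 3, 5, 6}; that leaves 4.
For row 3, column 1: row 3 already has {1, 2, 4, 5, 6}; that leaves 3.
At (row 4, col 3): row 4 already has {1, 2, 4, 5, 6}, so the value is 3.
Cell (6,3): row 6 already has {2, 3, 4, 5, 6} → 1.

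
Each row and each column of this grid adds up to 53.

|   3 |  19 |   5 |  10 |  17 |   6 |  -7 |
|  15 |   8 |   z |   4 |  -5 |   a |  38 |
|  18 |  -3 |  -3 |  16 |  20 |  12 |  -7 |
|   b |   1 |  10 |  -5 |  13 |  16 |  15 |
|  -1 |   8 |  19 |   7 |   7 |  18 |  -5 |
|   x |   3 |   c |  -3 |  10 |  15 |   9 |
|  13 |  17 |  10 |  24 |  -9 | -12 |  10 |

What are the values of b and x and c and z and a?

The known cells in column 6 total 55, leaving 53 − 55 = -2 for the blank.
The known cells in row 2 total 58, leaving 53 − 58 = -5 for the blank.
The known cells in row 4 total 50, leaving 53 − 50 = 3 for the blank.
The known cells in column 1 total 51, leaving 53 − 51 = 2 for the blank.
The known cells in row 6 total 36, leaving 53 − 36 = 17 for the blank.

b = 3, x = 2, c = 17, z = -5, a = -2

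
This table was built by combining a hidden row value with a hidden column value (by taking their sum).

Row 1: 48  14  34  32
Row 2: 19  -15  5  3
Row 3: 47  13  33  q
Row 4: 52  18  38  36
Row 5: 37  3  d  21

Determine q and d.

The difference between any two rows is the same in every column — this is an addition table with the headers hidden.
Row 3 minus row 1 is 47 − 48 = -1, so its entry in column 4 is 32 + (-1) = 31.
Row 5 minus row 1 is 37 − 48 = -11, so its entry in column 3 is 34 + (-11) = 23.

q = 31, d = 23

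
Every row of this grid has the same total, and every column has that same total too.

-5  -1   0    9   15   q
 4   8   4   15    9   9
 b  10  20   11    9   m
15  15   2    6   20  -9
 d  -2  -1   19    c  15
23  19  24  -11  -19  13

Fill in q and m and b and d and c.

Rows 2 and 4 both sum to 49, so that's the common total.
Column 5: 15 + 9 + 9 + 20 − 19 = 34, so its missing entry is 49 − 34 = 15.
Row 5: -2 − 1 + 19 + 15 + 15 = 46, so its missing entry is 49 − 46 = 3.
Column 1: -5 + 4 + 15 + 3 + 23 = 40, so its missing entry is 49 − 40 = 9.
Row 1: -5 − 1 + 0 + 9 + 15 = 18, so its missing entry is 49 − 18 = 31.
Row 3: 9 + 10 + 20 + 11 + 9 = 59, so its missing entry is 49 − 59 = -10.

q = 31, m = -10, b = 9, d = 3, c = 15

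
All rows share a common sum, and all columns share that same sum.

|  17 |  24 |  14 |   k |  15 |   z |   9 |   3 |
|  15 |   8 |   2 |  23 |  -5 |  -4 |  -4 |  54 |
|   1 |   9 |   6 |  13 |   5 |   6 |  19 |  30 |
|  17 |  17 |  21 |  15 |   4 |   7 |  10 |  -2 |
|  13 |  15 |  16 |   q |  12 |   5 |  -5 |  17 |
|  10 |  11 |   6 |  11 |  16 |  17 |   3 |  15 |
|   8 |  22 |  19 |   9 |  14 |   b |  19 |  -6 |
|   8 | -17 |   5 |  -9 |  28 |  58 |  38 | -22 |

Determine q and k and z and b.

q = 16, k = 11, z = -4, b = 4

Rows 2 and 3 both sum to 89, so that's the common total.
Row 7 has 8 + 22 + 19 + 9 + 14 + 19 − 6 = 85; the blank must be 89 − 85 = 4.
Column 6 has -4 + 6 + 7 + 5 + 17 + 4 + 58 = 93; the blank must be 89 − 93 = -4.
Row 1 has 17 + 24 + 14 + 15 − 4 + 9 + 3 = 78; the blank must be 89 − 78 = 11.
Row 5 has 13 + 15 + 16 + 12 + 5 − 5 + 17 = 73; the blank must be 89 − 73 = 16.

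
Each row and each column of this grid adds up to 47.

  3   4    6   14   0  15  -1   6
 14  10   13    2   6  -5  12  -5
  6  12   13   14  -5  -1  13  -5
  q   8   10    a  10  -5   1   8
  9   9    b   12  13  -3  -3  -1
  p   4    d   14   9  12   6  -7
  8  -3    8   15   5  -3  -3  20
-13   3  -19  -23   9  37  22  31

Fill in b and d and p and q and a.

b = 11, d = 5, p = 4, q = 16, a = -1

Row 5: 9 + 9 + 12 + 13 − 3 − 3 − 1 = 36, so its missing entry is 47 − 36 = 11.
Column 4: 14 + 2 + 14 + 12 + 14 + 15 − 23 = 48, so its missing entry is 47 − 48 = -1.
Row 4: 8 + 10 − 1 + 10 − 5 + 1 + 8 = 31, so its missing entry is 47 − 31 = 16.
Column 1: 3 + 14 + 6 + 16 + 9 + 8 − 13 = 43, so its missing entry is 47 − 43 = 4.
Row 6: 4 + 4 + 14 + 9 + 12 + 6 − 7 = 42, so its missing entry is 47 − 42 = 5.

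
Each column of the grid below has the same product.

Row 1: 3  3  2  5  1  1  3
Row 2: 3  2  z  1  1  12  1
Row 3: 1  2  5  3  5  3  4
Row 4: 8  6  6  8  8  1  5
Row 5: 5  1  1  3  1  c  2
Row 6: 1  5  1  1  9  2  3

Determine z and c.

z = 6, c = 5

Columns 5 and 7 each multiply to 360, so every column has product 360.
Column 3: 2×5×6×1×1 = 60, so the missing entry is 360 ÷ 60 = 6.
Column 6: 1×12×3×1×2 = 72, so the missing entry is 360 ÷ 72 = 5.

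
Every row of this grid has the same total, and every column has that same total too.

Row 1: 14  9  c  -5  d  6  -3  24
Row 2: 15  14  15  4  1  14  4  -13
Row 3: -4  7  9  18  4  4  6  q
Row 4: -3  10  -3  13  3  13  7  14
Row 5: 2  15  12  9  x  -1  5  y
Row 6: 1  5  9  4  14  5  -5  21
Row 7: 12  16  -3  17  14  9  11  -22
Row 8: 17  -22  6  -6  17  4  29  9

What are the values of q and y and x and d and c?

q = 10, y = 11, x = 1, d = 0, c = 9

Rows 2 and 4 both sum to 54, so that's the common total.
Row 3: -4 + 7 + 9 + 18 + 4 + 4 + 6 = 44, so its missing entry is 54 − 44 = 10.
Column 3: 15 + 9 − 3 + 12 + 9 − 3 + 6 = 45, so its missing entry is 54 − 45 = 9.
Row 1: 14 + 9 + 9 − 5 + 6 − 3 + 24 = 54, so its missing entry is 54 − 54 = 0.
Column 5: 0 + 1 + 4 + 3 + 14 + 14 + 17 = 53, so its missing entry is 54 − 53 = 1.
Row 5: 2 + 15 + 12 + 9 + 1 − 1 + 5 = 43, so its missing entry is 54 − 43 = 11.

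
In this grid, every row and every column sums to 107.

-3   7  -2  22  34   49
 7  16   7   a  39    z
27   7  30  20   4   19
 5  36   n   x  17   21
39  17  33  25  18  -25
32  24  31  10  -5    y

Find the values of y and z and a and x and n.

y = 15, z = 28, a = 10, x = 20, n = 8

Row 6 has 32 + 24 + 31 + 10 − 5 = 92; the blank must be 107 − 92 = 15.
Column 6 has 49 + 19 + 21 − 25 + 15 = 79; the blank must be 107 − 79 = 28.
Column 3 has -2 + 7 + 30 + 33 + 31 = 99; the blank must be 107 − 99 = 8.
Row 4 has 5 + 36 + 8 + 17 + 21 = 87; the blank must be 107 − 87 = 20.
Row 2 has 7 + 16 + 7 + 39 + 28 = 97; the blank must be 107 − 97 = 10.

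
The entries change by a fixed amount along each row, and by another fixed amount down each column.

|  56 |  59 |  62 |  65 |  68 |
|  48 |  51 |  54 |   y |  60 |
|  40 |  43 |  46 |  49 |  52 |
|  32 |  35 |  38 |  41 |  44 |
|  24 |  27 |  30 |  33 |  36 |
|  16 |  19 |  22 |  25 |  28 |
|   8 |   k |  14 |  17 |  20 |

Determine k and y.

Along each row the entries change by 3 per step; down each column they change by -8.
Row 7: from 8 at column 1, stepping by 3 to column 2 gives 11.
Row 2: from 48 at column 1, stepping by 3 to column 4 gives 57.

k = 11, y = 57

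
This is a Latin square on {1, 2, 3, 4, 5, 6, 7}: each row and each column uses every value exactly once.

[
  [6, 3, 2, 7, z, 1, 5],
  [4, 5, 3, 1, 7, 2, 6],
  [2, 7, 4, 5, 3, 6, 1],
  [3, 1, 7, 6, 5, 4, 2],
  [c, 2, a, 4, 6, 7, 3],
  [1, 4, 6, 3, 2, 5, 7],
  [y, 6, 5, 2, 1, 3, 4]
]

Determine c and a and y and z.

c = 5, a = 1, y = 7, z = 4

Cell (1,5): row 1 already has {1, 2, 3, 5, 6, 7} → 4.
For row 5, column 3: column 3 already has {2, 3, 4, 5, 6, 7}; that leaves 1.
Cell (5,1): row 5 already has {1, 2, 3, 4, 6, 7} → 5.
Cell (7,1): row 7 already has {1, 2, 3, 4, 5, 6} → 7.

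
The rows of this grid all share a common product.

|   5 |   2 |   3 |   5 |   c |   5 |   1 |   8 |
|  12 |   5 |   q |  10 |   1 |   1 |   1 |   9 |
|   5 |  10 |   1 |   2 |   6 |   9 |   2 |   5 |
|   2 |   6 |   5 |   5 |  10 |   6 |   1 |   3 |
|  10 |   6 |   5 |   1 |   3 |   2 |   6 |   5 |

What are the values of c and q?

Rows 3 and 5 each multiply to 54000, so every row has product 54000.
Row 1: 5×2×3×5×5×1×8 = 6000, so the missing entry is 54000 ÷ 6000 = 9.
Row 2: 12×5×10×1×1×1×9 = 5400, so the missing entry is 54000 ÷ 5400 = 10.

c = 9, q = 10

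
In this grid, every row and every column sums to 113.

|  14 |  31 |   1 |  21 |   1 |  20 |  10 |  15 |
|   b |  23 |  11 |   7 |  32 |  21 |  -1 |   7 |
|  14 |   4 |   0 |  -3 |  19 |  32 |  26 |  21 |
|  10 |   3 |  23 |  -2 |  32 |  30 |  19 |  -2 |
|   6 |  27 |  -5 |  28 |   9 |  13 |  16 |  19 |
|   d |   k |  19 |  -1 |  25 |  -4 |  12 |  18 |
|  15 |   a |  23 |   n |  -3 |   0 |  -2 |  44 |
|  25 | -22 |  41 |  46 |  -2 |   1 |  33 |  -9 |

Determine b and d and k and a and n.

Row 2: 23 + 11 + 7 + 32 + 21 − 1 + 7 = 100, so its missing entry is 113 − 100 = 13.
Column 1: 14 + 13 + 14 + 10 + 6 + 15 + 25 = 97, so its missing entry is 113 − 97 = 16.
Row 6: 16 + 19 − 1 + 25 − 4 + 12 + 18 = 85, so its missing entry is 113 − 85 = 28.
Column 2: 31 + 23 + 4 + 3 + 27 + 28 − 22 = 94, so its missing entry is 113 − 94 = 19.
Row 7: 15 + 19 + 23 − 3 + 0 − 2 + 44 = 96, so its missing entry is 113 − 96 = 17.

b = 13, d = 16, k = 28, a = 19, n = 17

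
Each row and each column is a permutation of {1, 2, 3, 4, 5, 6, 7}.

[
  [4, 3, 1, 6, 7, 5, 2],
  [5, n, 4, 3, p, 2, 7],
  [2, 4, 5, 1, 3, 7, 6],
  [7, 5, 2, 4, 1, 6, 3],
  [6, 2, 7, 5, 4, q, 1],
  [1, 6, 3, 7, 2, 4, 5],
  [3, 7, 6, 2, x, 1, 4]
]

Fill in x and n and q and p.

x = 5, n = 1, q = 3, p = 6

Cell (5,6): row 5 already has {1, 2, 4, 5, 6, 7} → 3.
At (row 2, col 2): column 2 already has {2, 3, 4, 5, 6, 7}, so the value is 1.
At (row 7, col 5): row 7 already has {1, 2, 3, 4, 6, 7}, so the value is 5.
At (row 2, col 5): row 2 already has {1, 2, 3, 4, 5, 7}, so the value is 6.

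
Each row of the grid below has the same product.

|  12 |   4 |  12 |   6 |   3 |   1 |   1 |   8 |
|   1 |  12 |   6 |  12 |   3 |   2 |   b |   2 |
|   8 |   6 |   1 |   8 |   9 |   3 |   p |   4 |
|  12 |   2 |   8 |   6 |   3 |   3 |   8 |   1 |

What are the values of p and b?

p = 2, b = 8

Rows 1 and 4 each multiply to 82944, so every row has product 82944.
Row 3: 8×6×1×8×9×3×4 = 41472, so the missing entry is 82944 ÷ 41472 = 2.
Row 2: 1×12×6×12×3×2×2 = 10368, so the missing entry is 82944 ÷ 10368 = 8.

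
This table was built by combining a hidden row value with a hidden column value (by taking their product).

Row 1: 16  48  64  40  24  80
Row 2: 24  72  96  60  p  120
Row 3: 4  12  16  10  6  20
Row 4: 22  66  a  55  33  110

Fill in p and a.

Each row is a constant multiple of every other row — this is a multiplication table with the headers hidden.
Row 2 is 120/80 = 3/2 times row 1, so its entry in column 5 is 24 × 3/2 = 36.
Row 4 is 110/80 = 11/8 times row 1, so its entry in column 3 is 64 × 11/8 = 88.

p = 36, a = 88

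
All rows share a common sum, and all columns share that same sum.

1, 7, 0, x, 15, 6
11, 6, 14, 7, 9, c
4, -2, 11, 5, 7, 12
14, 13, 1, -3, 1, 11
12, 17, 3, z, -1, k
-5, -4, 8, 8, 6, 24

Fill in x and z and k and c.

Rows 3 and 4 both sum to 37, so that's the common total.
Row 1: 1 + 7 + 0 + 15 + 6 = 29, so its missing entry is 37 − 29 = 8.
Row 2: 11 + 6 + 14 + 7 + 9 = 47, so its missing entry is 37 − 47 = -10.
Column 6: 6 − 10 + 12 + 11 + 24 = 43, so its missing entry is 37 − 43 = -6.
Row 5: 12 + 17 + 3 − 1 − 6 = 25, so its missing entry is 37 − 25 = 12.

x = 8, z = 12, k = -6, c = -10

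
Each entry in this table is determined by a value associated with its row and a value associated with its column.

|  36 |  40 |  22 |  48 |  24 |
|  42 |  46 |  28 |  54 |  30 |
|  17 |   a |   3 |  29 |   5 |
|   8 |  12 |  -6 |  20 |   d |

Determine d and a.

The difference between any two rows is the same in every column — this is an addition table with the headers hidden.
Row 4 minus row 1 is 20 − 48 = -28, so its entry in column 5 is 24 + (-28) = -4.
Row 3 minus row 1 is 29 − 48 = -19, so its entry in column 2 is 40 + (-19) = 21.

d = -4, a = 21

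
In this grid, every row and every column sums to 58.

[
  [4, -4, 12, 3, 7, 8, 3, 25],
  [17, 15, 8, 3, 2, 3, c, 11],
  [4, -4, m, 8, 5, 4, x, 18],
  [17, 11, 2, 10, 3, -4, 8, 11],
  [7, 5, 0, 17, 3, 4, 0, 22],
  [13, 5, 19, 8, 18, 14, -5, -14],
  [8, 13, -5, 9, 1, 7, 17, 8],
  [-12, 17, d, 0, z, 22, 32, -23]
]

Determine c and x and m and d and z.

c = -1, x = 4, m = 19, d = 3, z = 19

Column 5 has 7 + 2 + 5 + 3 + 3 + 18 + 1 = 39; the blank must be 58 − 39 = 19.
Row 8 has -12 + 17 + 0 + 19 + 22 + 32 − 23 = 55; the blank must be 58 − 55 = 3.
Column 3 has 12 + 8 + 2 + 0 + 19 − 5 + 3 = 39; the blank must be 58 − 39 = 19.
Row 3 has 4 − 4 + 19 + 8 + 5 + 4 + 18 = 54; the blank must be 58 − 54 = 4.
Row 2 has 17 + 15 + 8 + 3 + 2 + 3 + 11 = 59; the blank must be 58 − 59 = -1.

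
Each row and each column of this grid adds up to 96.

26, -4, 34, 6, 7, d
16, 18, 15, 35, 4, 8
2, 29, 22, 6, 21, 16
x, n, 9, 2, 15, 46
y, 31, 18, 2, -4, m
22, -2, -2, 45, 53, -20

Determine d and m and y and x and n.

Column 2: -4 + 18 + 29 + 31 − 2 = 72, so its missing entry is 96 − 72 = 24.
Row 4: 24 + 9 + 2 + 15 + 46 = 96, so its missing entry is 96 − 96 = 0.
Column 1: 26 + 16 + 2 + 0 + 22 = 66, so its missing entry is 96 − 66 = 30.
Row 5: 30 + 31 + 18 + 2 − 4 = 77, so its missing entry is 96 − 77 = 19.
Row 1: 26 − 4 + 34 + 6 + 7 = 69, so its missing entry is 96 − 69 = 27.

d = 27, m = 19, y = 30, x = 0, n = 24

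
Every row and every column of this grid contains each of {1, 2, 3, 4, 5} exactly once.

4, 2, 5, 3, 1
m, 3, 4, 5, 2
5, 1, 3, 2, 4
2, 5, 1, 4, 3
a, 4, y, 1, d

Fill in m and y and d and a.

For row 5, column 5: column 5 already has {1, 2, 3, 4}; that leaves 5.
At (row 2, col 1): row 2 already has {2, 3, 4, 5}, so the value is 1.
Cell (5,1): column 1 already has {1, 2, 4, 5} → 3.
For row 5, column 3: row 5 already has {1, 3, 4, 5}; that leaves 2.

m = 1, y = 2, d = 5, a = 3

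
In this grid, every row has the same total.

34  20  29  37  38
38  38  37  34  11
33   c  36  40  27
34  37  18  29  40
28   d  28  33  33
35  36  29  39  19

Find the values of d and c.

Rows 4 and 6 both add up to 158, so every row sums to 158.
Row 5: 28 + 28 + 33 + 33 = 122, so the missing entry is 158 − 122 = 36.
Row 3: 33 + 36 + 40 + 27 = 136, so the missing entry is 158 − 136 = 22.

d = 36, c = 22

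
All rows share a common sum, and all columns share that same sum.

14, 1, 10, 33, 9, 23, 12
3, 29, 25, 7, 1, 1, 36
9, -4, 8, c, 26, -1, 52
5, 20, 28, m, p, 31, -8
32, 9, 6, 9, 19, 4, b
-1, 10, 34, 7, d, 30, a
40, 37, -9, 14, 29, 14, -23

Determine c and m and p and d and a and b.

c = 12, m = 20, p = 6, d = 12, a = 10, b = 23

Rows 1 and 2 both sum to 102, so that's the common total.
Row 5 has 32 + 9 + 6 + 9 + 19 + 4 = 79; the blank must be 102 − 79 = 23.
Row 3 has 9 − 4 + 8 + 26 − 1 + 52 = 90; the blank must be 102 − 90 = 12.
Column 4 has 33 + 7 + 12 + 9 + 7 + 14 = 82; the blank must be 102 − 82 = 20.
Row 4 has 5 + 20 + 28 + 20 + 31 − 8 = 96; the blank must be 102 − 96 = 6.
Column 5 has 9 + 1 + 26 + 6 + 19 + 29 = 90; the blank must be 102 − 90 = 12.
Row 6 has -1 + 10 + 34 + 7 + 12 + 30 = 92; the blank must be 102 − 92 = 10.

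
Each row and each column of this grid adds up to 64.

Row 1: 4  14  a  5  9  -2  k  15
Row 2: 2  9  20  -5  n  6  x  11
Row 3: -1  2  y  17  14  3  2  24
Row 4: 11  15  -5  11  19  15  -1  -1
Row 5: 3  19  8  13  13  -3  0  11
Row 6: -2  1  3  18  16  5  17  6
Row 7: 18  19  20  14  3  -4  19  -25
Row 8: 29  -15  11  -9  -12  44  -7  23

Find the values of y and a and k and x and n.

y = 3, a = 4, k = 15, x = 19, n = 2

Column 5 has 9 + 14 + 19 + 13 + 16 + 3 − 12 = 62; the blank must be 64 − 62 = 2.
Row 3 has -1 + 2 + 17 + 14 + 3 + 2 + 24 = 61; the blank must be 64 − 61 = 3.
Column 3 has 20 + 3 − 5 + 8 + 3 + 20 + 11 = 60; the blank must be 64 − 60 = 4.
Row 1 has 4 + 14 + 4 + 5 + 9 − 2 + 15 = 49; the blank must be 64 − 49 = 15.
Row 2 has 2 + 9 + 20 − 5 + 2 + 6 + 11 = 45; the blank must be 64 − 45 = 19.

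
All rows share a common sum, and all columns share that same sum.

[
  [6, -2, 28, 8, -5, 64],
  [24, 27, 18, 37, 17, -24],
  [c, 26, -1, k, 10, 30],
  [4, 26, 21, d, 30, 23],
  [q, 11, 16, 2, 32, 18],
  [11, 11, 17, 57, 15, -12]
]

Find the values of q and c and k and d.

q = 20, c = 34, k = 0, d = -5

Rows 1 and 2 both sum to 99, so that's the common total.
Row 5: 11 + 16 + 2 + 32 + 18 = 79, so its missing entry is 99 − 79 = 20.
Column 1: 6 + 24 + 4 + 20 + 11 = 65, so its missing entry is 99 − 65 = 34.
Row 3: 34 + 26 − 1 + 10 + 30 = 99, so its missing entry is 99 − 99 = 0.
Row 4: 4 + 26 + 21 + 30 + 23 = 104, so its missing entry is 99 − 104 = -5.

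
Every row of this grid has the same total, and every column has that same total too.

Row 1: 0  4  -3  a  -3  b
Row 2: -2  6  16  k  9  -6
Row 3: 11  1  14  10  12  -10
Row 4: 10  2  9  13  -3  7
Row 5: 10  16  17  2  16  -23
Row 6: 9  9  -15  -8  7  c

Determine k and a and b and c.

k = 15, a = 6, b = 34, c = 36

Rows 3 and 4 both sum to 38, so that's the common total.
Row 2 has -2 + 6 + 16 + 9 − 6 = 23; the blank must be 38 − 23 = 15.
Column 4 has 15 + 10 + 13 + 2 − 8 = 32; the blank must be 38 − 32 = 6.
Row 1 has 0 + 4 − 3 + 6 − 3 = 4; the blank must be 38 − 4 = 34.
Row 6 has 9 + 9 − 15 − 8 + 7 = 2; the blank must be 38 − 2 = 36.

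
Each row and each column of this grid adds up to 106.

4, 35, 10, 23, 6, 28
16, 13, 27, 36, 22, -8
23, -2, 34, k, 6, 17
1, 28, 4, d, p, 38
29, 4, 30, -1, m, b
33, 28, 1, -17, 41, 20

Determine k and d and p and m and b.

k = 28, d = 37, p = -2, m = 33, b = 11

The known cells in row 3 total 78, leaving 106 − 78 = 28 for the blank.
The known cells in column 6 total 95, leaving 106 − 95 = 11 for the blank.
The known cells in row 5 total 73, leaving 106 − 73 = 33 for the blank.
The known cells in column 5 total 108, leaving 106 − 108 = -2 for the blank.
The known cells in row 4 total 69, leaving 106 − 69 = 37 for the blank.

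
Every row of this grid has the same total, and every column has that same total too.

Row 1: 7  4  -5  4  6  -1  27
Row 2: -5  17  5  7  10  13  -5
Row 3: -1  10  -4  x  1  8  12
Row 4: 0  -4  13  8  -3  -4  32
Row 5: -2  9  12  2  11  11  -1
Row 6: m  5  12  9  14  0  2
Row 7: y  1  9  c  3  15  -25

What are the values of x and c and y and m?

x = 16, c = -4, y = 43, m = 0

Rows 1 and 2 both sum to 42, so that's the common total.
Row 3 has -1 + 10 − 4 + 1 + 8 + 12 = 26; the blank must be 42 − 26 = 16.
Column 4 has 4 + 7 + 16 + 8 + 2 + 9 = 46; the blank must be 42 − 46 = -4.
Row 6 has 5 + 12 + 9 + 14 + 0 + 2 = 42; the blank must be 42 − 42 = 0.
Row 7 has 1 + 9 − 4 + 3 + 15 − 25 = -1; the blank must be 42 − (-1) = 43.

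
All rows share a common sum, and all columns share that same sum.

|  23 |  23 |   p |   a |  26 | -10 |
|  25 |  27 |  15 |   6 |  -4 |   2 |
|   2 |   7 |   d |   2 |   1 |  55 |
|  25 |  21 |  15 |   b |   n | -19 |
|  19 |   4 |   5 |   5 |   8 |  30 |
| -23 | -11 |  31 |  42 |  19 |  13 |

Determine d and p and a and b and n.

d = 4, p = 1, a = 8, b = 8, n = 21

Rows 2 and 5 both sum to 71, so that's the common total.
The known cells in column 5 total 50, leaving 71 − 50 = 21 for the blank.
The known cells in row 4 total 63, leaving 71 − 63 = 8 for the blank.
The known cells in column 4 total 63, leaving 71 − 63 = 8 for the blank.
The known cells in row 1 total 70, leaving 71 − 70 = 1 for the blank.
The known cells in row 3 total 67, leaving 71 − 67 = 4 for the blank.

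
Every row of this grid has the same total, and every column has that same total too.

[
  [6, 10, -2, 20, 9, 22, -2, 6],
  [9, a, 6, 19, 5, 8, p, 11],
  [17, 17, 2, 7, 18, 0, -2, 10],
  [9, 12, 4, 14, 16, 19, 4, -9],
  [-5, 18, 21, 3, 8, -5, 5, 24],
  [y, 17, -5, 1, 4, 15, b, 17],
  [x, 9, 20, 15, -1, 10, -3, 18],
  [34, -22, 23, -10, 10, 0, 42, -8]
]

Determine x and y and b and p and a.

x = 1, y = -2, b = 22, p = 3, a = 8

Rows 1 and 3 both sum to 69, so that's the common total.
Column 2 has 10 + 17 + 12 + 18 + 17 + 9 − 22 = 61; the blank must be 69 − 61 = 8.
Row 7 has 9 + 20 + 15 − 1 + 10 − 3 + 18 = 68; the blank must be 69 − 68 = 1.
Column 1 has 6 + 9 + 17 + 9 − 5 + 1 + 34 = 71; the blank must be 69 − 71 = -2.
Row 6 has -2 + 17 − 5 + 1 + 4 + 15 + 17 = 47; the blank must be 69 − 47 = 22.
Row 2 has 9 + 8 + 6 + 19 + 5 + 8 + 11 = 66; the blank must be 69 − 66 = 3.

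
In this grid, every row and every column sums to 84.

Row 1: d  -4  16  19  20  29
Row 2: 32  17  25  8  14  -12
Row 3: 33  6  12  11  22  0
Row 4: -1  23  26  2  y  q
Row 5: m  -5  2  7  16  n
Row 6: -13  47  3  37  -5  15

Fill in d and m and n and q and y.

d = 4, m = 29, n = 35, q = 17, y = 17

Column 5: 20 + 14 + 22 + 16 − 5 = 67, so its missing entry is 84 − 67 = 17.
Row 1: -4 + 16 + 19 + 20 + 29 = 80, so its missing entry is 84 − 80 = 4.
Column 1: 4 + 32 + 33 − 1 − 13 = 55, so its missing entry is 84 − 55 = 29.
Row 5: 29 − 5 + 2 + 7 + 16 = 49, so its missing entry is 84 − 49 = 35.
Row 4: -1 + 23 + 26 + 2 + 17 = 67, so its missing entry is 84 − 67 = 17.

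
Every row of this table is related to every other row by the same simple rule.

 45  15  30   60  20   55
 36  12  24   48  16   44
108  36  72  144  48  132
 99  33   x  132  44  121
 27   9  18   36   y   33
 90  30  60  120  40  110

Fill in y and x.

Each row is a constant multiple of every other row — this is a multiplication table with the headers hidden.
Row 5 is 27/45 = 3/5 times row 1, so its entry in column 5 is 20 × 3/5 = 12.
Row 4 is 99/45 = 11/5 times row 1, so its entry in column 3 is 30 × 11/5 = 66.

y = 12, x = 66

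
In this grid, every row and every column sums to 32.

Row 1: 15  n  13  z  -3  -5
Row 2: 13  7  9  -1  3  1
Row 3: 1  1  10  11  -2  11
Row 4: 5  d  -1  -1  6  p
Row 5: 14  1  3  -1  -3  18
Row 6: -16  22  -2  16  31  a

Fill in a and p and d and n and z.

Row 6: -16 + 22 − 2 + 16 + 31 = 51, so its missing entry is 32 − 51 = -19.
Column 4: -1 + 11 − 1 − 1 + 16 = 24, so its missing entry is 32 − 24 = 8.
Row 1: 15 + 13 + 8 − 3 − 5 = 28, so its missing entry is 32 − 28 = 4.
Column 2: 4 + 7 + 1 + 1 + 22 = 35, so its missing entry is 32 − 35 = -3.
Row 4: 5 − 3 − 1 − 1 + 6 = 6, so its missing entry is 32 − 6 = 26.

a = -19, p = 26, d = -3, n = 4, z = 8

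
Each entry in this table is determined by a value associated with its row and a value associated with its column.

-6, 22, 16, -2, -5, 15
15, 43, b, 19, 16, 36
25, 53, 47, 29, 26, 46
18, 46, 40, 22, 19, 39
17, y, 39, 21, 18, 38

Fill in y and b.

The difference between any two rows is the same in every column — this is an addition table with the headers hidden.
Row 5 minus row 1 is 21 − (-2) = 23, so its entry in column 2 is 22 + 23 = 45.
Row 2 minus row 1 is 19 − (-2) = 21, so its entry in column 3 is 16 + 21 = 37.

y = 45, b = 37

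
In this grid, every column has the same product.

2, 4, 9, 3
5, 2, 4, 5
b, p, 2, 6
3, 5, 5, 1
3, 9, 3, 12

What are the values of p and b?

p = 3, b = 12

Columns 3 and 4 each multiply to 1080, so every column has product 1080.
Column 2: 4×2×5×9 = 360, so the missing entry is 1080 ÷ 360 = 3.
Column 1: 2×5×3×3 = 90, so the missing entry is 1080 ÷ 90 = 12.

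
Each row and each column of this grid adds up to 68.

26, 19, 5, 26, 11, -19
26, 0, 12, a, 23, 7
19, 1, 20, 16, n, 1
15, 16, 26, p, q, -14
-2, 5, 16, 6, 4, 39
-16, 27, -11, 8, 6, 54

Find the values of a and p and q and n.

a = 0, p = 12, q = 13, n = 11

Row 3: 19 + 1 + 20 + 16 + 1 = 57, so its missing entry is 68 − 57 = 11.
Row 2: 26 + 0 + 12 + 23 + 7 = 68, so its missing entry is 68 − 68 = 0.
Column 4: 26 + 0 + 16 + 6 + 8 = 56, so its missing entry is 68 − 56 = 12.
Row 4: 15 + 16 + 26 + 12 − 14 = 55, so its missing entry is 68 − 55 = 13.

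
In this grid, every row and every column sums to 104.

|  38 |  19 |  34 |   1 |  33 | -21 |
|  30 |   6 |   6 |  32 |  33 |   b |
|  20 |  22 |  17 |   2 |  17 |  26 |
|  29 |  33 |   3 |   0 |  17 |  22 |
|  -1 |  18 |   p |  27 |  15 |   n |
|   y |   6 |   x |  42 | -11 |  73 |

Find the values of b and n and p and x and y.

The known cells in row 2 total 107, leaving 104 − 107 = -3 for the blank.
The known cells in column 6 total 97, leaving 104 − 97 = 7 for the blank.
The known cells in row 5 total 66, leaving 104 − 66 = 38 for the blank.
The known cells in column 1 total 116, leaving 104 − 116 = -12 for the blank.
The known cells in row 6 total 98, leaving 104 − 98 = 6 for the blank.

b = -3, n = 7, p = 38, x = 6, y = -12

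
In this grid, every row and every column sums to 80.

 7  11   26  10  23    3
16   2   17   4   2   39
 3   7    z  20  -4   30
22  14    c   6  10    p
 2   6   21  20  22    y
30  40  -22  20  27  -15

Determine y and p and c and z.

Row 5 has 2 + 6 + 21 + 20 + 22 = 71; the blank must be 80 − 71 = 9.
Column 6 has 3 + 39 + 30 + 9 − 15 = 66; the blank must be 80 − 66 = 14.
Row 4 has 22 + 14 + 6 + 10 + 14 = 66; the blank must be 80 − 66 = 14.
Row 3 has 3 + 7 + 20 − 4 + 30 = 56; the blank must be 80 − 56 = 24.

y = 9, p = 14, c = 14, z = 24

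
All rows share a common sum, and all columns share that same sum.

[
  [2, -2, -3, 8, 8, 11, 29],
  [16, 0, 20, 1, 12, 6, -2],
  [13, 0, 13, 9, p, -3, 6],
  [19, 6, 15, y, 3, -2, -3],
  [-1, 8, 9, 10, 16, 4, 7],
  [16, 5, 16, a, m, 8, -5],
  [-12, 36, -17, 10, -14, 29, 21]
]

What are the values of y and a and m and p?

y = 15, a = 0, m = 13, p = 15

Rows 1 and 2 both sum to 53, so that's the common total.
Row 4: 19 + 6 + 15 + 3 − 2 − 3 = 38, so its missing entry is 53 − 38 = 15.
Column 4: 8 + 1 + 9 + 15 + 10 + 10 = 53, so its missing entry is 53 − 53 = 0.
Row 6: 16 + 5 + 16 + 0 + 8 − 5 = 40, so its missing entry is 53 − 40 = 13.
Row 3: 13 + 0 + 13 + 9 − 3 + 6 = 38, so its missing entry is 53 − 38 = 15.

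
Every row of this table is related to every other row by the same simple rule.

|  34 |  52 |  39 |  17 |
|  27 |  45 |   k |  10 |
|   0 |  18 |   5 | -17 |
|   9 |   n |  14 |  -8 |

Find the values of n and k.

n = 27, k = 32

The difference between any two rows is the same in every column — this is an addition table with the headers hidden.
Row 4 minus row 1 is 9 − 34 = -25, so its entry in column 2 is 52 + (-25) = 27.
Row 2 minus row 1 is 27 − 34 = -7, so its entry in column 3 is 39 + (-7) = 32.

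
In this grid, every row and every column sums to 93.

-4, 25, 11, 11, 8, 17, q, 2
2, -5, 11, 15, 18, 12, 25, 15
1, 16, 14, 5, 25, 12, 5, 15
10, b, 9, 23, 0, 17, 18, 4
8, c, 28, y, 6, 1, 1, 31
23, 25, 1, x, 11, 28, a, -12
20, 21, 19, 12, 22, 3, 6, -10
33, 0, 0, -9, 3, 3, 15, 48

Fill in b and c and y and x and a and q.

b = 12, c = -1, y = 19, x = 17, a = 0, q = 23

Row 4 has 10 + 9 + 23 + 0 + 17 + 18 + 4 = 81; the blank must be 93 − 81 = 12.
Row 1 has -4 + 25 + 11 + 11 + 8 + 17 + 2 = 70; the blank must be 93 − 70 = 23.
Column 7 has 23 + 25 + 5 + 18 + 1 + 6 + 15 = 93; the blank must be 93 − 93 = 0.
Row 6 has 23 + 25 + 1 + 11 + 28 + 0 − 12 = 76; the blank must be 93 − 76 = 17.
Column 4 has 11 + 15 + 5 + 23 + 17 + 12 − 9 = 74; the blank must be 93 − 74 = 19.
Row 5 has 8 + 28 + 19 + 6 + 1 + 1 + 31 = 94; the blank must be 93 − 94 = -1.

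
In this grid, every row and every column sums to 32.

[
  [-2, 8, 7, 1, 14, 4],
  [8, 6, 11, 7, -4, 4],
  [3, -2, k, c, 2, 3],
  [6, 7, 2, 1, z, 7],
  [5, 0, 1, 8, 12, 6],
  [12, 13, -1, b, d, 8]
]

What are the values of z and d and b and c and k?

Row 4 has 6 + 7 + 2 + 1 + 7 = 23; the blank must be 32 − 23 = 9.
Column 5 has 14 − 4 + 2 + 9 + 12 = 33; the blank must be 32 − 33 = -1.
Column 3 has 7 + 11 + 2 + 1 − 1 = 20; the blank must be 32 − 20 = 12.
Row 3 has 3 − 2 + 12 + 2 + 3 = 18; the blank must be 32 − 18 = 14.
Row 6 has 12 + 13 − 1 − 1 + 8 = 31; the blank must be 32 − 31 = 1.

z = 9, d = -1, b = 1, c = 14, k = 12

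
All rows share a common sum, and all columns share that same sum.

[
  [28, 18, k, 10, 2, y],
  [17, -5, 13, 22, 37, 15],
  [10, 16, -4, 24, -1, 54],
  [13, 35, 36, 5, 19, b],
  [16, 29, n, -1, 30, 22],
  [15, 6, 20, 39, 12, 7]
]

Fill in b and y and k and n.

Rows 2 and 3 both sum to 99, so that's the common total.
Row 5 has 16 + 29 − 1 + 30 + 22 = 96; the blank must be 99 − 96 = 3.
Column 3 has 13 − 4 + 36 + 3 + 20 = 68; the blank must be 99 − 68 = 31.
Row 4 has 13 + 35 + 36 + 5 + 19 = 108; the blank must be 99 − 108 = -9.
Row 1 has 28 + 18 + 31 + 10 + 2 = 89; the blank must be 99 − 89 = 10.

b = -9, y = 10, k = 31, n = 3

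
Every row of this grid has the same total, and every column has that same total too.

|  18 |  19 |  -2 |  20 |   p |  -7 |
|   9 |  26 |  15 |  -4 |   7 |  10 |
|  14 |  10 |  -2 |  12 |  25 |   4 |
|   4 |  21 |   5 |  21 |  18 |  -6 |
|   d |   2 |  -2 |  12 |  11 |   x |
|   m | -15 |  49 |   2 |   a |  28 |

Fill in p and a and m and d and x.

p = 15, a = -13, m = 12, d = 6, x = 34

Rows 2 and 3 both sum to 63, so that's the common total.
The known cells in row 1 total 48, leaving 63 − 48 = 15 for the blank.
The known cells in column 5 total 76, leaving 63 − 76 = -13 for the blank.
The known cells in column 6 total 29, leaving 63 − 29 = 34 for the blank.
The known cells in row 5 total 57, leaving 63 − 57 = 6 for the blank.
The known cells in row 6 total 51, leaving 63 − 51 = 12 for the blank.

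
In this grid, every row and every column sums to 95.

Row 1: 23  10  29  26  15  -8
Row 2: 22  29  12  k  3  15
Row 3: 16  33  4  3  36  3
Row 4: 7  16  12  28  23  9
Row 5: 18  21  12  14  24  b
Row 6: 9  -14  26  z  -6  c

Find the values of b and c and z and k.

b = 6, c = 70, z = 10, k = 14

Row 5: 18 + 21 + 12 + 14 + 24 = 89, so its missing entry is 95 − 89 = 6.
Column 6: -8 + 15 + 3 + 9 + 6 = 25, so its missing entry is 95 − 25 = 70.
Row 6: 9 − 14 + 26 − 6 + 70 = 85, so its missing entry is 95 − 85 = 10.
Row 2: 22 + 29 + 12 + 3 + 15 = 81, so its missing entry is 95 − 81 = 14.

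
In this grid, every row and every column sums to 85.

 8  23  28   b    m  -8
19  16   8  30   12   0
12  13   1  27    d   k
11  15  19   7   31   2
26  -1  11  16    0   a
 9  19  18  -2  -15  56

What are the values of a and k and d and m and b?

Column 4: 30 + 27 + 7 + 16 − 2 = 78, so its missing entry is 85 − 78 = 7.
Row 1: 8 + 23 + 28 + 7 − 8 = 58, so its missing entry is 85 − 58 = 27.
Column 5: 27 + 12 + 31 + 0 − 15 = 55, so its missing entry is 85 − 55 = 30.
Row 5: 26 − 1 + 11 + 16 + 0 = 52, so its missing entry is 85 − 52 = 33.
Row 3: 12 + 13 + 1 + 27 + 30 = 83, so its missing entry is 85 − 83 = 2.

a = 33, k = 2, d = 30, m = 27, b = 7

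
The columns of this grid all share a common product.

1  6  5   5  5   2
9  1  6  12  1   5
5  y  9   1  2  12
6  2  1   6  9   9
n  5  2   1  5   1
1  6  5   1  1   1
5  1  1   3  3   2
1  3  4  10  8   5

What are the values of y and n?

Columns 3 and 6 each multiply to 10800, so every column has product 10800.
Column 2: 6×1×2×5×6×1×3 = 1080, so the missing entry is 10800 ÷ 1080 = 10.
Column 1: 1×9×5×6×1×5×1 = 1350, so the missing entry is 10800 ÷ 1350 = 8.

y = 10, n = 8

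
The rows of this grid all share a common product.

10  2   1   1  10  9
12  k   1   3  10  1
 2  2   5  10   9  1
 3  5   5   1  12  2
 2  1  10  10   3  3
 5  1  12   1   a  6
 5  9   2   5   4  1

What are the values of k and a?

k = 5, a = 5

Rows 1 and 5 each multiply to 1800, so every row has product 1800.
Row 2: 12×1×3×10×1 = 360, so the missing entry is 1800 ÷ 360 = 5.
Row 6: 5×1×12×1×6 = 360, so the missing entry is 1800 ÷ 360 = 5.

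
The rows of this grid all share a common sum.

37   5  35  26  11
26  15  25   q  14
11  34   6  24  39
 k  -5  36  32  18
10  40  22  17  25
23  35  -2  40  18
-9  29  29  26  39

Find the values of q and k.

Rows 6 and 7 both add up to 114, so every row sums to 114.
Row 2: 26 + 15 + 25 + 14 = 80, so the missing entry is 114 − 80 = 34.
Row 4: -5 + 36 + 32 + 18 = 81, so the missing entry is 114 − 81 = 33.

q = 34, k = 33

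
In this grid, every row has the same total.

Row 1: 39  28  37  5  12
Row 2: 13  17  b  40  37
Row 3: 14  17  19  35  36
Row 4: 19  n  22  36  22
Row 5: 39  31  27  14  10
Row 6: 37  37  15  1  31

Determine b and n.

The complete rows each total 121.
Row 2 is missing 121 − 107 = 14 (since 13 + 17 + 40 + 37 = 107).
Row 4 is missing 121 − 99 = 22 (since 19 + 22 + 36 + 22 = 99).

b = 14, n = 22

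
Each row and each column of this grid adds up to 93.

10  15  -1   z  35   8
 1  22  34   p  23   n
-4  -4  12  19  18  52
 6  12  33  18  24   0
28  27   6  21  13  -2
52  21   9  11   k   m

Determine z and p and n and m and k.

Column 5: 35 + 23 + 18 + 24 + 13 = 113, so its missing entry is 93 − 113 = -20.
Row 6: 52 + 21 + 9 + 11 − 20 = 73, so its missing entry is 93 − 73 = 20.
Column 6: 8 + 52 + 0 − 2 + 20 = 78, so its missing entry is 93 − 78 = 15.
Row 1: 10 + 15 − 1 + 35 + 8 = 67, so its missing entry is 93 − 67 = 26.
Row 2: 1 + 22 + 34 + 23 + 15 = 95, so its missing entry is 93 − 95 = -2.

z = 26, p = -2, n = 15, m = 20, k = -20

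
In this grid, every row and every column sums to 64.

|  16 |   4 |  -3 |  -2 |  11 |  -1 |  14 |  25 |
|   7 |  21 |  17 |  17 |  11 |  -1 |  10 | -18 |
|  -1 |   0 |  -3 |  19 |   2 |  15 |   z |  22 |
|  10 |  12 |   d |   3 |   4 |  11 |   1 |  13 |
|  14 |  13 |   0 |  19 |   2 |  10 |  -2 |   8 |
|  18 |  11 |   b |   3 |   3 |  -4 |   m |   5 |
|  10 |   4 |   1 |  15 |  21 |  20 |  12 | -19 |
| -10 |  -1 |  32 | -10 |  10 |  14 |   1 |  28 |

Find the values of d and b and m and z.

d = 10, b = 10, m = 18, z = 10

Row 4 has 10 + 12 + 3 + 4 + 11 + 1 + 13 = 54; the blank must be 64 − 54 = 10.
Row 3 has -1 + 0 − 3 + 19 + 2 + 15 + 22 = 54; the blank must be 64 − 54 = 10.
Column 7 has 14 + 10 + 10 + 1 − 2 + 12 + 1 = 46; the blank must be 64 − 46 = 18.
Row 6 has 18 + 11 + 3 + 3 − 4 + 18 + 5 = 54; the blank must be 64 − 54 = 10.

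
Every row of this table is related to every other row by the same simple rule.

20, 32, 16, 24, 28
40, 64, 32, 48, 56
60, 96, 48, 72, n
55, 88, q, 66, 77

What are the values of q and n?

q = 44, n = 84

Each row is a constant multiple of every other row — this is a multiplication table with the headers hidden.
Row 4 is 66/24 = 11/4 times row 1, so its entry in column 3 is 16 × 11/4 = 44.
Row 3 is 72/24 = 3/1 times row 1, so its entry in column 5 is 28 × 3/1 = 84.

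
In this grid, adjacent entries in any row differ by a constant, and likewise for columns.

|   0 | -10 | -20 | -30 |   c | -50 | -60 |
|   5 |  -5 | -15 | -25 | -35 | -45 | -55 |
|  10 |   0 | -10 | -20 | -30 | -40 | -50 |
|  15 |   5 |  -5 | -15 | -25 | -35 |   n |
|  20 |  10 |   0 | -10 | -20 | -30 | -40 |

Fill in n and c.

Along each row the entries change by -10 per step; down each column they change by 5.
Row 4: from 15 at column 1, stepping by -10 to column 7 gives -45.
Row 1: from 0 at column 1, stepping by -10 to column 5 gives -40.

n = -45, c = -40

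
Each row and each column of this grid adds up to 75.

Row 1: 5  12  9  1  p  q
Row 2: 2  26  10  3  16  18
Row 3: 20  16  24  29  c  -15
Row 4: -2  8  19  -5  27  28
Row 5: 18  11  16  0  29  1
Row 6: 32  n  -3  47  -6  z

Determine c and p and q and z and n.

c = 1, p = 8, q = 40, z = 3, n = 2

Row 3 has 20 + 16 + 24 + 29 − 15 = 74; the blank must be 75 − 74 = 1.
Column 5 has 16 + 1 + 27 + 29 − 6 = 67; the blank must be 75 − 67 = 8.
Column 2 has 12 + 26 + 16 + 8 + 11 = 73; the blank must be 75 − 73 = 2.
Row 6 has 32 + 2 − 3 + 47 − 6 = 72; the blank must be 75 − 72 = 3.
Row 1 has 5 + 12 + 9 + 1 + 8 = 35; the blank must be 75 − 35 = 40.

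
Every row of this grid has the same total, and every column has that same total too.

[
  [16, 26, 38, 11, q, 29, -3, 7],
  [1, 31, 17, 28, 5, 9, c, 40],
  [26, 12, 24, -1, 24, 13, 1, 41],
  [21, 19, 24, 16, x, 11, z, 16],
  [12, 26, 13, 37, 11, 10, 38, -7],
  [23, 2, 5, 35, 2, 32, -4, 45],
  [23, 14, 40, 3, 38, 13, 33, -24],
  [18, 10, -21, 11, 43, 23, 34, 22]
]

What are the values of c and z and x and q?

Rows 3 and 5 both sum to 140, so that's the common total.
The known cells in row 2 total 131, leaving 140 − 131 = 9 for the blank.
The known cells in row 1 total 124, leaving 140 − 124 = 16 for the blank.
The known cells in column 5 total 139, leaving 140 − 139 = 1 for the blank.
The known cells in row 4 total 108, leaving 140 − 108 = 32 for the blank.

c = 9, z = 32, x = 1, q = 16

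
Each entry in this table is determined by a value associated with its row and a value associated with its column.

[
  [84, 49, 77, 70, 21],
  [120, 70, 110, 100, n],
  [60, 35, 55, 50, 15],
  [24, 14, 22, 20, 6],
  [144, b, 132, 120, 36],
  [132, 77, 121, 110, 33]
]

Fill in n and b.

n = 30, b = 84

Each row is a constant multiple of every other row — this is a multiplication table with the headers hidden.
Row 2 is 120/84 = 10/7 times row 1, so its entry in column 5 is 21 × 10/7 = 30.
Row 5 is 144/84 = 12/7 times row 1, so its entry in column 2 is 49 × 12/7 = 84.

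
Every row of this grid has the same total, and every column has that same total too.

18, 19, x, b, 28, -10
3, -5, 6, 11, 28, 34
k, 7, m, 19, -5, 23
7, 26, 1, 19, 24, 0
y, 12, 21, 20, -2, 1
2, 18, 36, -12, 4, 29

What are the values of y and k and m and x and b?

y = 25, k = 22, m = 11, x = 2, b = 20

Rows 2 and 4 both sum to 77, so that's the common total.
Row 5 has 12 + 21 + 20 − 2 + 1 = 52; the blank must be 77 − 52 = 25.
Column 4 has 11 + 19 + 19 + 20 − 12 = 57; the blank must be 77 − 57 = 20.
Column 1 has 18 + 3 + 7 + 25 + 2 = 55; the blank must be 77 − 55 = 22.
Row 1 has 18 + 19 + 20 + 28 − 10 = 75; the blank must be 77 − 75 = 2.
Row 3 has 22 + 7 + 19 − 5 + 23 = 66; the blank must be 77 − 66 = 11.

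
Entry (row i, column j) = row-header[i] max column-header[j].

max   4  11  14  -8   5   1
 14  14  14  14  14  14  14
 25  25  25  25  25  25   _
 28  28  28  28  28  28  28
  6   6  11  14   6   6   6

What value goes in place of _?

25

max(25, 1) = 25.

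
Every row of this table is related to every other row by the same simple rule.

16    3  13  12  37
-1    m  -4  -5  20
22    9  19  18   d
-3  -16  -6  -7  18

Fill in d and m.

The difference between any two rows is the same in every column — this is an addition table with the headers hidden.
Row 3 minus row 1 is 22 − 16 = 6, so its entry in column 5 is 37 + 6 = 43.
Row 2 minus row 1 is -1 − 16 = -17, so its entry in column 2 is 3 + (-17) = -14.

d = 43, m = -14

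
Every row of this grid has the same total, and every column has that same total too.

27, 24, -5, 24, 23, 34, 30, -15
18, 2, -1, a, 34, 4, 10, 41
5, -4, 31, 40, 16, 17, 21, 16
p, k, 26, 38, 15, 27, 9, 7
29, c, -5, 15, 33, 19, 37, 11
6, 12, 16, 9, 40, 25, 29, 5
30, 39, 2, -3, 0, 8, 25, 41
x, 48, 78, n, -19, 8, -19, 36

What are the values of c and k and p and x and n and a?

Rows 1 and 3 both sum to 142, so that's the common total.
The known cells in row 2 total 108, leaving 142 − 108 = 34 for the blank.
The known cells in column 4 total 157, leaving 142 − 157 = -15 for the blank.
The known cells in row 8 total 117, leaving 142 − 117 = 25 for the blank.
The known cells in column 1 total 140, leaving 142 − 140 = 2 for the blank.
The known cells in row 4 total 124, leaving 142 − 124 = 18 for the blank.
The known cells in row 5 total 139, leaving 142 − 139 = 3 for the blank.

c = 3, k = 18, p = 2, x = 25, n = -15, a = 34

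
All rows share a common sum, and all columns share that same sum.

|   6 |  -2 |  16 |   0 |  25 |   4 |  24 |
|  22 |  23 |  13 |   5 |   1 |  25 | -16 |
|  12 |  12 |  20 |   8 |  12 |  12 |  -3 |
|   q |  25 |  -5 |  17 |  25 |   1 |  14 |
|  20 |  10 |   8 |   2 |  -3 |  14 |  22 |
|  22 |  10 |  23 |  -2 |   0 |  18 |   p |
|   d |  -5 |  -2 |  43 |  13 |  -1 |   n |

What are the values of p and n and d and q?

Rows 1 and 2 both sum to 73, so that's the common total.
The known cells in row 6 total 71, leaving 73 − 71 = 2 for the blank.
The known cells in column 7 total 43, leaving 73 − 43 = 30 for the blank.
The known cells in row 4 total 77, leaving 73 − 77 = -4 for the blank.
The known cells in row 7 total 78, leaving 73 − 78 = -5 for the blank.

p = 2, n = 30, d = -5, q = -4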